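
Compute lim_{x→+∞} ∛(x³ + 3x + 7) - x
This is an ∞ − ∞ indeterminate form.
Multiply by (A² + AB + B²)/(A² + AB + B²) where A = ∛(x³+3x + 7), B = x to use A³ − B³ = (A−B)(A²+AB+B²); the x³ terms cancel, leaving (3x + 7)/(A²+AB+B²) with denominator ~ 3x², so the limit is 0.
Limit = 0.

Final answer: 0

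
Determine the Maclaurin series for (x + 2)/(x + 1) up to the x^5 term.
-x^5 + x^4 - x^3 + x^2 - x + 2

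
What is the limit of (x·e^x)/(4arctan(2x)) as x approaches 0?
Both numerator and denominator → 0 as x → 0; this is a 0/0 indeterminate form.
Expand each to leading order near x = 0: numerator ~ x, denominator ~ 8·x.
The limit of the ratio is 1/8.

Final answer: 1/8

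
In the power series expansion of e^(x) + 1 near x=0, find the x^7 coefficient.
Expand to order 7: e^(x) + 1 = x^7/5040 + x^6/720 + x^5/120 + x^4/24 + x^3/6 + x^2/2 + x + 2 + O(x^8).
The coefficient of x^7 is 1/5040.

Final answer: 1/5040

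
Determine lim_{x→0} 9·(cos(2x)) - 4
Direct substitution at x = 0 gives 5.

Final answer: 5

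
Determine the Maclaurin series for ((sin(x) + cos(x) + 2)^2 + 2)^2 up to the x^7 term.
-527·x^7/210 + 613·x^6/90 + 83·x^5/5 - 49·x^4/3 - 68·x^3 - 8·x^2 + 132·x + 121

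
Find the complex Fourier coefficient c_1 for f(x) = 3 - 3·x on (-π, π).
Compute the real Fourier coefficients first: a_1 = 0, b_1 = -6.
Then c_1 = (a_1 − i·b_1)/2 = 3·i.

Final answer: 3·i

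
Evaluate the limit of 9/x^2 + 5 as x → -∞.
Evaluate the dominant behaviour as x → -∞; each term tends to a finite value or vanishes.
Limit = 5.

Final answer: 5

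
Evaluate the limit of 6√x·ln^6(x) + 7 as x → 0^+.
The product is a 0·∞ indeterminate form at x → 0⁺.
Rewrite the product as 6·ln^6(x) / x^(-1/2) and apply L'Hôpital, or use the standard hierarchy x^(-1/2) ≫ |ln x|^6 as x → 0⁺.
The indeterminate product → 0, so the limit = 7.

Final answer: 7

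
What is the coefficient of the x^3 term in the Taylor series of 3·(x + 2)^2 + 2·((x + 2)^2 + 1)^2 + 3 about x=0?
Expand to order 3: 3·(x + 2)^2 + 2·((x + 2)^2 + 1)^2 + 3 = 16·x^3 + 55·x^2 + 92·x + 65 + O(x^4).
The coefficient of x^3 is 16.

Final answer: 16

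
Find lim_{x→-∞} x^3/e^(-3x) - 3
The quotient is an ∞/∞ indeterminate form as x → -∞.
Compare growth rates of the dominant terms (exponentials ≫ polynomials ≫ logarithms), or apply L'Hôpital's rule; the quotient → 0.
Adding the constant: 0 - 3 = -3. Limit = -3.

Final answer: -3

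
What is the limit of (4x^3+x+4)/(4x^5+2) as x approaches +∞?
This is an ∞/∞ indeterminate form as x → +∞.
Divide numerator and denominator by x^5 and let the lower-order terms vanish; the numerator's degree 3 is below the denominator's degree 5, so the quotient → 0.
Limit = 0.

Final answer: 0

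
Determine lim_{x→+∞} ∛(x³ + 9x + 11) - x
This is an ∞ − ∞ indeterminate form.
Multiply by (A² + AB + B²)/(A² + AB + B²) where A = ∛(x³+9x + 11), B = x to use A³ − B³ = (A−B)(A²+AB+B²); the x³ terms cancel, leaving (9x + 11)/(A²+AB+B²) with denominator ~ 3x², so the limit is 0.
Limit = 0.

Final answer: 0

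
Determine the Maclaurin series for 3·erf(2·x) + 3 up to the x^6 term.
96·x^5/(5·√(π)) - 16·x^3/√(π) + 12·x/√(π) + 3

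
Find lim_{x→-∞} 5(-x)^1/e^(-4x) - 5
The quotient is an ∞/∞ indeterminate form as x → -∞.
Compare growth rates of the dominant terms (exponentials ≫ polynomials ≫ logarithms), or apply L'Hôpital's rule; the quotient → 0.
Adding the constant: 0 - 5 = -5. Limit = -5.

Final answer: -5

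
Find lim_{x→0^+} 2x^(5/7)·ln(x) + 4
The product is a 0·∞ indeterminate form at x → 0⁺.
Rewrite the product as 2·ln(x) / x^(-5/7) and apply L'Hôpital, or use the standard hierarchy x^(-5/7) ≫ |ln x| as x → 0⁺.
The indeterminate product → 0, so the limit = 4.

Final answer: 4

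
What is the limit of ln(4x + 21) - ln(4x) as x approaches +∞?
This is an ∞ − ∞ indeterminate form.
Combine the logarithms: ln(4x+21) − ln(4x) = ln((4x+21)/(4x)) = ln(1 + 21/(4x)) → ln(1) = 0.
Limit = 0.

Final answer: 0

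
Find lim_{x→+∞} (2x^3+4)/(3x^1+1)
This is an ∞/∞ indeterminate form as x → +∞.
Divide numerator and denominator by x^3 and let the lower-order terms vanish; the numerator's degree 3 exceeds the denominator's degree 1, so the quotient diverges.
Limit = ∞.

Final answer: ∞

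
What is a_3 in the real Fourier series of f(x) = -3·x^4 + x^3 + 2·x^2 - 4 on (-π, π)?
a_3 = (1/π) ∫_{-π}^{π} f(x)·cos(3x) dx.
Evaluate the integral (use parity and integration by parts as needed): a_3 = -8/3 + 8·π^2/3.

Final answer: -8/3 + 8·π^2/3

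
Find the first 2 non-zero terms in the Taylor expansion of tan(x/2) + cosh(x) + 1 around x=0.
x/2 + 2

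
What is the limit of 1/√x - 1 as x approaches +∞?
Evaluate the dominant behaviour as x → +∞; each term tends to a finite value or vanishes.
Limit = -1.

Final answer: -1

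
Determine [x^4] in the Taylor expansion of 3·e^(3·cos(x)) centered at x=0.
Expand to order 4: 3·e^(3·cos(x)) = 15·x^4·e^(3)/4 - 9·x^2·e^(3)/2 + 3·e^(3) + O(x^5).
The coefficient of x^4 is 15·e^(3)/4.

Final answer: 15·e^(3)/4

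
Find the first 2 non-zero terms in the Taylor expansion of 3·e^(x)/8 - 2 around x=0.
3·x/8 - 13/8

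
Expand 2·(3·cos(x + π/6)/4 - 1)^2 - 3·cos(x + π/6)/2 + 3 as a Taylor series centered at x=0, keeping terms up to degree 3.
x^3·(-1/8 + 2·(-1 + 3·√(3)/8)^2·(1/(8·(-1 + 3·√(3)/8)) + 9·√(3)/(64·(-1 + 3·√(3)/8)^2))) + x^2·(3·√(3)/8 + 2·(-1 + 3·√(3)/8)^2·(9/(64·(-1 + 3·√(3)/8)^2) - 3·√(3)/(8·(-1 + 3·√(3)/8)))) + x·(9/4 - 9·√(3)/16) - 3·√(3)/4 + 2·(-1 + 3·√(3)/8)^2 + 3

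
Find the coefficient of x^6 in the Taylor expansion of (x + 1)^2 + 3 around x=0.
Expand to order 6: (x + 1)^2 + 3 = x^2 + 2·x + 4 + O(x^7).
The coefficient of x^6 is 0.

Final answer: 0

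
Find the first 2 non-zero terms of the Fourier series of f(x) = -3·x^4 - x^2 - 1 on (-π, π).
(-140 + 24·π^2)·cos(x) - 3·π^4/5 - π^2/3 - 1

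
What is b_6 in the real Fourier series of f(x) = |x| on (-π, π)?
b_6 = (1/π) ∫_{-π}^{π} f(x)·sin(6x) dx.
Evaluate the integral (use parity and integration by parts as needed): b_6 = 0.

Final answer: 0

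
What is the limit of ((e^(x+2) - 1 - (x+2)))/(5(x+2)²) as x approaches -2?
Both numerator and denominator → 0 as x → -2; this is a 0/0 indeterminate form.
Expand each to leading order near x = -2: numerator ~ (x + 2)^2/2, denominator ~ 5·(x + 2)^2.
The limit of the ratio is 1/10.

Final answer: 1/10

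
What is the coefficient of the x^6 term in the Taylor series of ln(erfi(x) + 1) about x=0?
Expand to order 6: ln(erfi(x) + 1) = x^6·(-240·π - 480 - 28·π^2)/(45·π^3) + x^5·(3·π^3 + 96·π + 40·π^2)/(15·π^(7/2)) + x^4·(-4·π - 12)/(3·π^2) + x^3·(2·π + 8)/(3·π^(3/2)) - 2·x^2/π + 2·x/√(π) + O(x^7).
The coefficient of x^6 is (-240·π - 480 - 28·π^2)/(45·π^3).

Final answer: (-240·π - 480 - 28·π^2)/(45·π^3)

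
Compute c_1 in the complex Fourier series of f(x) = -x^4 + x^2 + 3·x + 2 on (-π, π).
Compute the real Fourier coefficients first: a_1 = -52 + 8·π^2, b_1 = 6.
Then c_1 = (a_1 − i·b_1)/2 = -26 + 4·π^2 - 3·i.

Final answer: -26 + 4·π^2 - 3·i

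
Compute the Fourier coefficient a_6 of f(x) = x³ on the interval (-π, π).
a_6 = (1/π) ∫_{-π}^{π} f(x)·cos(6x) dx.
Evaluate the integral (use parity and integration by parts as needed): a_6 = 0.

Final answer: 0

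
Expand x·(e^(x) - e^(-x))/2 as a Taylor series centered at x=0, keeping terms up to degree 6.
x^6/120 + x^4/6 + x^2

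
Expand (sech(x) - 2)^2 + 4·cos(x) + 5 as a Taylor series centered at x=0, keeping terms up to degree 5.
10 - x^2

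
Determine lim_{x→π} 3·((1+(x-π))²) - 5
Direct substitution at x = π gives -2.

Final answer: -2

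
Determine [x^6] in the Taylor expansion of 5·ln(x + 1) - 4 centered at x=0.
Expand to order 6: 5·ln(x + 1) - 4 = -5·x^6/6 + x^5 - 5·x^4/4 + 5·x^3/3 - 5·x^2/2 + 5·x - 4 + O(x^7).
The coefficient of x^6 is -5/6.

Final answer: -5/6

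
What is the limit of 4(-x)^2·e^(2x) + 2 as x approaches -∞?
The product is a 0·∞ indeterminate form at x → -∞.
Rewrite the product as 4(-x)^2 / e^(-2x) (an ∞/∞ form) and apply L'Hôpital, or use the standard hierarchy e^(2|x|) ≫ |(-x)^2| as x → -∞.
The indeterminate product → 0, so the limit = 2.

Final answer: 2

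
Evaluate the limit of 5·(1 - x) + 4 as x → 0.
Direct substitution at x = 0 gives 9.

Final answer: 9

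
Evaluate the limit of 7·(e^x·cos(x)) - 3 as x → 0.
Direct substitution at x = 0 gives 4.

Final answer: 4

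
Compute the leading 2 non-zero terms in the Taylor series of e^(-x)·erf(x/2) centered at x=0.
-x^2/√(π) + x/√(π)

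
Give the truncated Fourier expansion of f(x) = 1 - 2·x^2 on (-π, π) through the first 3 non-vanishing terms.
8·cos(x) - 2·cos(2·x) - 2·π^2/3 + 1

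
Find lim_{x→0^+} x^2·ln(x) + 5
The product is a 0·∞ indeterminate form at x → 0⁺.
Rewrite the product as ln(x) / x^(-2) and apply L'Hôpital, or use the standard hierarchy x^(-2) ≫ |ln x| as x → 0⁺.
The indeterminate product → 0, so the limit = 5.

Final answer: 5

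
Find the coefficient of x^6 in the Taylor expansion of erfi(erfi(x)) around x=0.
Expand to order 6: erfi(erfi(x)) = x^5·(2/(5·π) + 32/(5·π^3) + 16/(3·π^2)) + x^3·(4/(3·π) + 16/(3·π^2)) + 4·x/π + O(x^7).
The coefficient of x^6 is 0.

Final answer: 0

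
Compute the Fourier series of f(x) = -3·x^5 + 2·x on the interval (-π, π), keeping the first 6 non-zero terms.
(-716 - 6·π^4 + 120·π^2)·sin(x) + (-15·π^2 + 41/2 + 3·π^4)·sin(2·x) + (-2·π^4 - 44/27 + 40·π^2/9)·sin(3·x) + (-15·π^2/8 - 19/64 + 3·π^4/2)·sin(4·x) + (-6·π^4/5 + 356/625 + 24·π^2/25)·sin(5·x) + (-5·π^2/9 - 31/54 + π^4)·sin(6·x)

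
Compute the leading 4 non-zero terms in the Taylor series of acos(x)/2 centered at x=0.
-3·x^5/80 - x^3/12 - x/2 + π/4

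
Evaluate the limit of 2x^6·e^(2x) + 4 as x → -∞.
The product is a 0·∞ indeterminate form at x → -∞.
Rewrite the product as 2x^6 / e^(-2x) (an ∞/∞ form) and apply L'Hôpital, or use the standard hierarchy e^(2|x|) ≫ |x^6| as x → -∞.
The indeterminate product → 0, so the limit = 4.

Final answer: 4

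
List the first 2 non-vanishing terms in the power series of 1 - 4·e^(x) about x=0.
-4·x - 3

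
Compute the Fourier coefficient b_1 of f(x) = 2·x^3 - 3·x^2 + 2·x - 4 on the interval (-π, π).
b_1 = (1/π) ∫_{-π}^{π} f(x)·sin(1x) dx.
Evaluate the integral (use parity and integration by parts as needed): b_1 = -20 + 4·π^2.

Final answer: -20 + 4·π^2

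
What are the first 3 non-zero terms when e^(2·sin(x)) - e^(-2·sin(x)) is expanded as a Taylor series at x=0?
-23·x^5/30 + 2·x^3 + 4·x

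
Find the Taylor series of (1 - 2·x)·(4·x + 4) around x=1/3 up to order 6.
16/9 - 28·(x - 1/3)/3 - 8·(x - 1/3)^2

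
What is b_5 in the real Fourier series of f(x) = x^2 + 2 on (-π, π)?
b_5 = (1/π) ∫_{-π}^{π} f(x)·sin(5x) dx.
Evaluate the integral (use parity and integration by parts as needed): b_5 = 0.

Final answer: 0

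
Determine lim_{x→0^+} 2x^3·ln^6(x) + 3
The product is a 0·∞ indeterminate form at x → 0⁺.
Rewrite the product as 2·ln^6(x) / x^(-3) and apply L'Hôpital, or use the standard hierarchy x^(-3) ≫ |ln x|^6 as x → 0⁺.
The indeterminate product → 0, so the limit = 3.

Final answer: 3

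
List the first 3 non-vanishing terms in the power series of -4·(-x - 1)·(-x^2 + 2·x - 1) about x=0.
4·x^2 + 4·x - 4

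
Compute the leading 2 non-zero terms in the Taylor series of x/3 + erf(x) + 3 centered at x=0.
x·(1/3 + 2/√(π)) + 3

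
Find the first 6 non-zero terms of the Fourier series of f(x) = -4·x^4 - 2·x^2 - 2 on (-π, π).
(-184 + 32·π^2)·cos(x) + (10 - 8·π^2)·cos(2·x) + (-40/27 + 32·π^2/9)·cos(3·x) + (1/4 - 2·π^2)·cos(4·x) + (8/625 + 32·π^2/25)·cos(5·x) - 4·π^4/5 - 2·π^2/3 - 2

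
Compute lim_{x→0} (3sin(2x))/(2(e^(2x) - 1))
Both numerator and denominator → 0 as x → 0; this is a 0/0 indeterminate form.
Expand each to leading order near x = 0: numerator ~ 6·x, denominator ~ 4·x.
The limit of the ratio is 3/2.

Final answer: 3/2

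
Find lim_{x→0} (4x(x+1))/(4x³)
Both numerator and denominator → 0 as x → 0; this is a 0/0 indeterminate form.
Expand each to leading order near x = 0: numerator ~ 4·x, denominator ~ 4·x^3.
The limit of the ratio is ∞.

Final answer: ∞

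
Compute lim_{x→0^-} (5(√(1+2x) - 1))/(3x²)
Both numerator and denominator → 0 as x → 0^-; this is a 0/0 indeterminate form.
Expand each to leading order near x = 0: numerator ~ 5·x, denominator ~ 3·x^2.
The limit of the ratio is -∞.

Final answer: -∞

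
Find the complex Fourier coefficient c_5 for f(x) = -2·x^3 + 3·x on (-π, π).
Compute the real Fourier coefficients first: a_5 = 0, b_5 = 174/125 - 4·π^2/5.
Then c_5 = (a_5 − i·b_5)/2 = -87·i/125 + 2·i·π^2/5.

Final answer: -87·i/125 + 2·i·π^2/5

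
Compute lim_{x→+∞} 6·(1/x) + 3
Evaluate the dominant behaviour as x → +∞; each term tends to a finite value or vanishes.
Limit = 3.

Final answer: 3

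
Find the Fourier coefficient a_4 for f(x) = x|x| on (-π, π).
a_4 = (1/π) ∫_{-π}^{π} f(x)·cos(4x) dx.
Evaluate the integral (use parity and integration by parts as needed): a_4 = 0.

Final answer: 0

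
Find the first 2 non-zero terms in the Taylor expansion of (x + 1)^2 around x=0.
2·x + 1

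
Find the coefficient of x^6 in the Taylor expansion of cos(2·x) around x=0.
Expand to order 6: cos(2·x) = -4·x^6/45 + 2·x^4/3 - 2·x^2 + 1 + O(x^7).
The coefficient of x^6 is -4/45.

Final answer: -4/45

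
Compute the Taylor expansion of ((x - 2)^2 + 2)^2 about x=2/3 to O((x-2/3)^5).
1156/81 - 544·(x - 2/3)/27 + 44·(x - 2/3)^2/3 - 16·(x - 2/3)^3/3 + (x - 2/3)^4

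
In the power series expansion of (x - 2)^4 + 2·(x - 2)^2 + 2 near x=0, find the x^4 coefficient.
Expand to order 4: (x - 2)^4 + 2·(x - 2)^2 + 2 = x^4 - 8·x^3 + 26·x^2 - 40·x + 26 + O(x^5).
The coefficient of x^4 is 1.

Final answer: 1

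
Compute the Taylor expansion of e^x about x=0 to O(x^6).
x^5/120 + x^4/24 + x^3/6 + x^2/2 + x + 1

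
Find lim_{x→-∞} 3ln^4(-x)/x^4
This is an ∞/∞ indeterminate form as x → -∞.
Compare growth rates of the dominant terms (exponentials ≫ polynomials ≫ logarithms), or apply L'Hôpital's rule; the quotient → 0.
Limit = 0.

Final answer: 0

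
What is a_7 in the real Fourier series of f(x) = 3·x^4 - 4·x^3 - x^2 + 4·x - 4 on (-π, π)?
a_7 = (1/π) ∫_{-π}^{π} f(x)·cos(7x) dx.
Evaluate the integral (use parity and integration by parts as needed): a_7 = 340/2401 - 24·π^2/49.

Final answer: 340/2401 - 24·π^2/49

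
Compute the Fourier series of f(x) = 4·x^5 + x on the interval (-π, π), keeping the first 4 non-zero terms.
(-160·π^2 + 8·π^4 + 962)·sin(x) + (-4·π^4 - 31 + 20·π^2)·sin(2·x) + (-160·π^2/27 + 374/81 + 8·π^4/3)·sin(3·x) + (-2·π^4 - 23/16 + 5·π^2/2)·sin(4·x)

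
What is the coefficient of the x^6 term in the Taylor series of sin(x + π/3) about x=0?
Expand to order 6: sin(x + π/3) = -√(3)·x^6/1440 + x^5/240 + √(3)·x^4/48 - x^3/12 - √(3)·x^2/4 + x/2 + √(3)/2 + O(x^7).
The coefficient of x^6 is -√(3)/1440.

Final answer: -√(3)/1440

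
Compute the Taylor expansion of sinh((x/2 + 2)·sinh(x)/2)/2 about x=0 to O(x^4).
x^3/6 + x^2/8 + x/2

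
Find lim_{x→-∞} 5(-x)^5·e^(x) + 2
The product is a 0·∞ indeterminate form at x → -∞.
Rewrite the product as 5(-x)^5 / e^(-x) (an ∞/∞ form) and apply L'Hôpital, or use the standard hierarchy e^(|x|) ≫ |(-x)^5| as x → -∞.
The indeterminate product → 0, so the limit = 2.

Final answer: 2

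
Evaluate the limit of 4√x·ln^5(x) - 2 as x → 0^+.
The product is a 0·∞ indeterminate form at x → 0⁺.
Rewrite the product as 4·ln^5(x) / x^(-1/2) and apply L'Hôpital, or use the standard hierarchy x^(-1/2) ≫ |ln x|^5 as x → 0⁺.
The indeterminate product → 0, so the limit = -2.

Final answer: -2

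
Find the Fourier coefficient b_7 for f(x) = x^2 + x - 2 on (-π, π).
b_7 = (1/π) ∫_{-π}^{π} f(x)·sin(7x) dx.
Evaluate the integral (use parity and integration by parts as needed): b_7 = 2/7.

Final answer: 2/7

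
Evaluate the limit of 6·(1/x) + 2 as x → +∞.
Evaluate the dominant behaviour as x → +∞; each term tends to a finite value or vanishes.
Limit = 2.

Final answer: 2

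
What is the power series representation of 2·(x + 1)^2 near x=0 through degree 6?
2·x^2 + 4·x + 2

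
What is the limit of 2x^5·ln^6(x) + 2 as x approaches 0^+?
The product is a 0·∞ indeterminate form at x → 0⁺.
Rewrite the product as 2·ln^6(x) / x^(-5) and apply L'Hôpital, or use the standard hierarchy x^(-5) ≫ |ln x|^6 as x → 0⁺.
The indeterminate product → 0, so the limit = 2.

Final answer: 2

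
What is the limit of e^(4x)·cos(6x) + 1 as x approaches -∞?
Evaluate the dominant behaviour as x → -∞; each term tends to a finite value or vanishes.
Limit = 1.

Final answer: 1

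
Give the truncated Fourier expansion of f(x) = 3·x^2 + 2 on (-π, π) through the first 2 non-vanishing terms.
-12·cos(x) + 2 + π^2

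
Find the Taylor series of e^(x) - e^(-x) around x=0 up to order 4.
x^3/3 + 2·x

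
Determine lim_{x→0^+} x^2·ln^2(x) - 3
The product is a 0·∞ indeterminate form at x → 0⁺.
Rewrite the product as ln^2(x) / x^(-2) and apply L'Hôpital, or use the standard hierarchy x^(-2) ≫ |ln x|^2 as x → 0⁺.
The indeterminate product → 0, so the limit = -3.

Final answer: -3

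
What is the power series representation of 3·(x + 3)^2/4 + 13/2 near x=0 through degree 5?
3·x^2/4 + 9·x/2 + 53/4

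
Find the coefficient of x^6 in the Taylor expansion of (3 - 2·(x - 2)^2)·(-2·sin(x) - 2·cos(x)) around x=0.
Expand to order 6: (3 - 2·(x - 2)^2)·(-2·sin(x) - 2·cos(x)) = 7·x^6/360 - 5·x^5/4 + 13·x^4/12 + 31·x^3/3 - 17·x^2 - 6·x + 10 + O(x^7).
The coefficient of x^6 is 7/360.

Final answer: 7/360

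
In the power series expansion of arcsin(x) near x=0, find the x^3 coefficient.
Expand to order 3: arcsin(x) = x^3/6 + x + O(x^4).
The coefficient of x^3 is 1/6.

Final answer: 1/6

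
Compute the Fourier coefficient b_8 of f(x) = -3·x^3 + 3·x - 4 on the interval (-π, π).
b_8 = (1/π) ∫_{-π}^{π} f(x)·sin(8x) dx.
Evaluate the integral (use parity and integration by parts as needed): b_8 = -105/128 + 3·π^2/4.

Final answer: -105/128 + 3·π^2/4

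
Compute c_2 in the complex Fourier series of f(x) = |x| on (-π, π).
Compute the real Fourier coefficients first: a_2 = 0, b_2 = 0.
Then c_2 = (a_2 − i·b_2)/2 = 0.

Final answer: 0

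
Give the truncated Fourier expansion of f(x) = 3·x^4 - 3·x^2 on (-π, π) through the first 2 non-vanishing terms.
(156 - 24·π^2)·cos(x) - π^2 + 3·π^4/5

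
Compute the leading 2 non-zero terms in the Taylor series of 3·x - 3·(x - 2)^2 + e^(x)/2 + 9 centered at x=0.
31·x/2 - 5/2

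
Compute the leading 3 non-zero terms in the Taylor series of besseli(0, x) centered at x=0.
x^4/64 + x^2/4 + 1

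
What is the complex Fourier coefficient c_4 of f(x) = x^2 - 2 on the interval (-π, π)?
Compute the real Fourier coefficients first: a_4 = 1/4, b_4 = 0.
Then c_4 = (a_4 − i·b_4)/2 = 1/8.

Final answer: 1/8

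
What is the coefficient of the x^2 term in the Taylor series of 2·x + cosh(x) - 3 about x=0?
Expand to order 2: 2·x + cosh(x) - 3 = x^2/2 + 2·x - 2 + O(x^3).
The coefficient of x^2 is 1/2.

Final answer: 1/2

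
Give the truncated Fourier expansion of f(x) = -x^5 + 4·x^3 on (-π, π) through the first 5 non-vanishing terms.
(-288 - 2·π^4 + 48·π^2)·sin(x) + (-9·π^2 + 27/2 + π^4)·sin(2·x) + (-2·π^4/3 - 224/81 + 112·π^2/27)·sin(3·x) + (-21·π^2/8 + 63/64 + π^4/2)·sin(4·x) + (-2·π^4/5 - 288/625 + 48·π^2/25)·sin(5·x)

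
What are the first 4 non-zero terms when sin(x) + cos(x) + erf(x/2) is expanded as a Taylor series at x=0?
x^3·(-1/6 - 1/(12·√(π))) - x^2/2 + x·(1/√(π) + 1) + 1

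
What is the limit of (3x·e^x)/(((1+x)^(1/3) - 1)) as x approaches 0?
Both numerator and denominator → 0 as x → 0; this is a 0/0 indeterminate form.
Expand each to leading order near x = 0: numerator ~ 3·x, denominator ~ x/3.
The limit of the ratio is 9.

Final answer: 9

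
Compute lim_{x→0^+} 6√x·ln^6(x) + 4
The product is a 0·∞ indeterminate form at x → 0⁺.
Rewrite the product as 6·ln^6(x) / x^(-1/2) and apply L'Hôpital, or use the standard hierarchy x^(-1/2) ≫ |ln x|^6 as x → 0⁺.
The indeterminate product → 0, so the limit = 4.

Final answer: 4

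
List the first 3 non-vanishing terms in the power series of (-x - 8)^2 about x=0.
x^2 + 16·x + 64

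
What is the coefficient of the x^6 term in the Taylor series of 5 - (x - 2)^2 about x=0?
Expand to order 6: 5 - (x - 2)^2 = -x^2 + 4·x + 1 + O(x^7).
The coefficient of x^6 is 0.

Final answer: 0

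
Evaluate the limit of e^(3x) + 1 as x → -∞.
Evaluate the dominant behaviour as x → -∞; each term tends to a finite value or vanishes.
Limit = 1.

Final answer: 1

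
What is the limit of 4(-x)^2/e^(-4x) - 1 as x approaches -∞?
The quotient is an ∞/∞ indeterminate form as x → -∞.
Compare growth rates of the dominant terms (exponentials ≫ polynomials ≫ logarithms), or apply L'Hôpital's rule; the quotient → 0.
Adding the constant: 0 - 1 = -1. Limit = -1.

Final answer: -1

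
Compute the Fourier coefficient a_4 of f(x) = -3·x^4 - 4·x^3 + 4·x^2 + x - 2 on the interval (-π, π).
a_4 = (1/π) ∫_{-π}^{π} f(x)·cos(4x) dx.
Evaluate the integral (use parity and integration by parts as needed): a_4 = 25/16 - 3·π^2/2.

Final answer: 25/16 - 3·π^2/2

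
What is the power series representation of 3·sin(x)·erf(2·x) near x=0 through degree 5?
-18·x^4/√(π) + 12·x^2/√(π)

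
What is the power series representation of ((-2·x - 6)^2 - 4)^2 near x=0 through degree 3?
192·x^3 + 832·x^2 + 1536·x + 1024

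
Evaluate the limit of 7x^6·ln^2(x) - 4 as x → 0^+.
The product is a 0·∞ indeterminate form at x → 0⁺.
Rewrite the product as 7·ln^2(x) / x^(-6) and apply L'Hôpital, or use the standard hierarchy x^(-6) ≫ |ln x|^2 as x → 0⁺.
The indeterminate product → 0, so the limit = -4.

Final answer: -4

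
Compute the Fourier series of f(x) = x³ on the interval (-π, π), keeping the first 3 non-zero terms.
(-12 + 2·π^2)·sin(x) + (3/2 - π^2)·sin(2·x) + (-4/9 + 2·π^2/3)·sin(3·x)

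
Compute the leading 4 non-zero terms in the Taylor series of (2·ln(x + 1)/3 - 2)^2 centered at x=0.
-4·x^3/3 + 16·x^2/9 - 8·x/3 + 4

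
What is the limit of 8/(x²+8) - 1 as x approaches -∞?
Evaluate the dominant behaviour as x → -∞; each term tends to a finite value or vanishes.
Limit = -1.

Final answer: -1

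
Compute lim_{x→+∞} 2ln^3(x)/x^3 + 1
The quotient is an ∞/∞ indeterminate form as x → +∞.
The polynomial denominator x^3 dominates the logarithmic numerator (any positive power of x ≫ ln^3(x) as x → ∞), so the quotient → 0.
Adding the constant: 0 + 1 = 1. Limit = 1.

Final answer: 1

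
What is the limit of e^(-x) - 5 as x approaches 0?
Direct substitution at x = 0 gives -4.

Final answer: -4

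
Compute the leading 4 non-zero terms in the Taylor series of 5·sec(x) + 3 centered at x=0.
61·x^6/144 + 25·x^4/24 + 5·x^2/2 + 8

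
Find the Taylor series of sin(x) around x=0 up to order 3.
-x^3/6 + x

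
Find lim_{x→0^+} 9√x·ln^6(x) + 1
The product is a 0·∞ indeterminate form at x → 0⁺.
Rewrite the product as 9·ln^6(x) / x^(-1/2) and apply L'Hôpital, or use the standard hierarchy x^(-1/2) ≫ |ln x|^6 as x → 0⁺.
The indeterminate product → 0, so the limit = 1.

Final answer: 1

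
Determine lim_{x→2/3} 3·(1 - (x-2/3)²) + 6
Direct substitution at x = 2/3 gives 9.

Final answer: 9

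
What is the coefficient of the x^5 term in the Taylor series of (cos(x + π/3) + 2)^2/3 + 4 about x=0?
Expand to order 5: (cos(x + π/3) + 2)^2/3 + 4 = -√(3)·x^5/36 - x^4/36 + 2·√(3)·x^3/9 - x^2/6 - 5·√(3)·x/6 + 73/12 + O(x^6).
The coefficient of x^5 is -√(3)/36.

Final answer: -√(3)/36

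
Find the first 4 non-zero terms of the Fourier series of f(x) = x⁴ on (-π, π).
(48 - 8·π^2)·cos(x) + (-3 + 2·π^2)·cos(2·x) + (16/27 - 8·π^2/9)·cos(3·x) + π^4/5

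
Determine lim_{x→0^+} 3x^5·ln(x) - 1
The product is a 0·∞ indeterminate form at x → 0⁺.
Rewrite the product as 3·ln(x) / x^(-5) and apply L'Hôpital, or use the standard hierarchy x^(-5) ≫ |ln x| as x → 0⁺.
The indeterminate product → 0, so the limit = -1.

Final answer: -1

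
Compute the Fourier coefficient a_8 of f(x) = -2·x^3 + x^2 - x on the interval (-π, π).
a_8 = (1/π) ∫_{-π}^{π} f(x)·cos(8x) dx.
Evaluate the integral (use parity and integration by parts as needed): a_8 = 1/16.

Final answer: 1/16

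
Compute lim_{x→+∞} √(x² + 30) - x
This is an ∞ − ∞ indeterminate form.
Multiply and divide by the conjugate √(x²+30) + x; the x² terms cancel, leaving 30/(√(x²+30)+x) → 0.
Limit = 0.

Final answer: 0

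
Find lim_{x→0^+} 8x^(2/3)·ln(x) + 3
The product is a 0·∞ indeterminate form at x → 0⁺.
Rewrite the product as 8·ln(x) / x^(-2/3) and apply L'Hôpital, or use the standard hierarchy x^(-2/3) ≫ |ln x| as x → 0⁺.
The indeterminate product → 0, so the limit = 3.

Final answer: 3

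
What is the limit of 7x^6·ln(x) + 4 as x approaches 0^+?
The product is a 0·∞ indeterminate form at x → 0⁺.
Rewrite the product as 7·ln(x) / x^(-6) and apply L'Hôpital, or use the standard hierarchy x^(-6) ≫ |ln x| as x → 0⁺.
The indeterminate product → 0, so the limit = 4.

Final answer: 4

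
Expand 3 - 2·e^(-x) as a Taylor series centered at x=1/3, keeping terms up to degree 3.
(-2 + 3·e^(1/3))·e^(-1/3) + 2·e^(-1/3)·(x - 1/3) - e^(-1/3)·(x - 1/3)^2 + e^(-1/3)·(x - 1/3)^3/3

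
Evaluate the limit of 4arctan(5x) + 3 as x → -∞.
Evaluate the dominant behaviour as x → -∞; each term tends to a finite value or vanishes.
Limit = 3 - 2·π.

Final answer: 3 - 2·π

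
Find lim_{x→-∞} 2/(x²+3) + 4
Evaluate the dominant behaviour as x → -∞; each term tends to a finite value or vanishes.
Limit = 4.

Final answer: 4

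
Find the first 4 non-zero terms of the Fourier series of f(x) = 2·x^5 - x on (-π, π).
(-80·π^2 + 4·π^4 + 478)·sin(x) + (-2·π^4 - 14 + 10·π^2)·sin(2·x) + (-80·π^2/27 + 106/81 + 4·π^4/3)·sin(3·x) + (-π^4 + 1/32 + 5·π^2/4)·sin(4·x)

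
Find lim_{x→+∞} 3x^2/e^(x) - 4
The quotient is an ∞/∞ indeterminate form as x → +∞.
The exponential denominator e^(x) dominates the polynomial numerator (e^x ≫ x^2 as x → ∞), so the quotient → 0.
Adding the constant: 0 - 4 = -4. Limit = -4.

Final answer: -4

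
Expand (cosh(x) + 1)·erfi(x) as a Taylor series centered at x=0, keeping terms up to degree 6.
49·x^5/(60·√(π)) + 7·x^3/(3·√(π)) + 4·x/√(π)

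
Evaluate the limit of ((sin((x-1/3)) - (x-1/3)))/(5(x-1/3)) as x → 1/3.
Both numerator and denominator → 0 as x → 1/3; this is a 0/0 indeterminate form.
Expand each to leading order near x = 1/3: numerator ~ -(x - 1/3)^3/6, denominator ~ 5·(x - 1/3).
The limit of the ratio is 0.

Final answer: 0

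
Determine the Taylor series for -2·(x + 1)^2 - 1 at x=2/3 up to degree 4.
-59/9 - 20·(x - 2/3)/3 - 2·(x - 2/3)^2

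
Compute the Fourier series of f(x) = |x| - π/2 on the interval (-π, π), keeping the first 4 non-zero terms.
-4·cos(x)/π - 4·cos(3·x)/(9·π) - 4·cos(5·x)/(25·π) - 4·cos(7·x)/(49·π)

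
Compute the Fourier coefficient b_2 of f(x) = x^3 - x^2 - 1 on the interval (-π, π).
b_2 = (1/π) ∫_{-π}^{π} f(x)·sin(2x) dx.
Evaluate the integral (use parity and integration by parts as needed): b_2 = 3/2 - π^2.

Final answer: 3/2 - π^2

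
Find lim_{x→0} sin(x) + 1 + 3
Direct substitution at x = 0 gives 4.

Final answer: 4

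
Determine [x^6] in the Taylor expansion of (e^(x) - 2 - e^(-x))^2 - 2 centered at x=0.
Expand to order 6: (e^(x) - 2 - e^(-x))^2 - 2 = 8·x^6/45 - x^5/15 + 4·x^4/3 - 4·x^3/3 + 4·x^2 - 8·x + 2 + O(x^7).
The coefficient of x^6 is 8/45.

Final answer: 8/45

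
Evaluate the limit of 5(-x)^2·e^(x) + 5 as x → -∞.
The product is a 0·∞ indeterminate form at x → -∞.
Rewrite the product as 5(-x)^2 / e^(-x) (an ∞/∞ form) and apply L'Hôpital, or use the standard hierarchy e^(|x|) ≫ |(-x)^2| as x → -∞.
The indeterminate product → 0, so the limit = 5.

Final answer: 5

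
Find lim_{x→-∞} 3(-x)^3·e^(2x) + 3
The product is a 0·∞ indeterminate form at x → -∞.
Rewrite the product as 3(-x)^3 / e^(-2x) (an ∞/∞ form) and apply L'Hôpital, or use the standard hierarchy e^(2|x|) ≫ |(-x)^3| as x → -∞.
The indeterminate product → 0, so the limit = 3.

Final answer: 3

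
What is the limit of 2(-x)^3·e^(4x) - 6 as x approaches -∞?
The product is a 0·∞ indeterminate form at x → -∞.
Rewrite the product as 2(-x)^3 / e^(-4x) (an ∞/∞ form) and apply L'Hôpital, or use the standard hierarchy e^(4|x|) ≫ |(-x)^3| as x → -∞.
The indeterminate product → 0, so the limit = -6.

Final answer: -6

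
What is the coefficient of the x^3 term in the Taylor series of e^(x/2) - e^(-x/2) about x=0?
Expand to order 3: e^(x/2) - e^(-x/2) = x^3/24 + x + O(x^4).
The coefficient of x^3 is 1/24.

Final answer: 1/24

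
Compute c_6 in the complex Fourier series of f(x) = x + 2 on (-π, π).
Compute the real Fourier coefficients first: a_6 = 0, b_6 = -1/3.
Then c_6 = (a_6 − i·b_6)/2 = i/6.

Final answer: i/6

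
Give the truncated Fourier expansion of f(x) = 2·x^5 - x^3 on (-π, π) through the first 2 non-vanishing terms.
(-82·π^2 + 4·π^4 + 492)·sin(x) + (-2·π^4 - 33/2 + 11·π^2)·sin(2·x)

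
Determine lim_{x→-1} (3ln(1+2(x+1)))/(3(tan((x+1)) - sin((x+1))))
Both numerator and denominator → 0 as x → -1; this is a 0/0 indeterminate form.
Expand each to leading order near x = -1: numerator ~ 6·(x + 1), denominator ~ 3·(x + 1)^3/2.
The limit of the ratio is ∞.

Final answer: ∞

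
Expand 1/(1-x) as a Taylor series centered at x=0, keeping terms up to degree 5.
x^5 + x^4 + x^3 + x^2 + x + 1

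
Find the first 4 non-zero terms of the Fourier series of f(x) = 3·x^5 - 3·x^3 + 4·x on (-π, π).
(-126·π^2 + 6·π^4 + 764)·sin(x) + (-3·π^4 - 31 + 18·π^2)·sin(2·x) + (-58·π^2/9 + 188/27 + 2·π^4)·sin(3·x) + (-3·π^4/2 - 209/64 + 27·π^2/8)·sin(4·x)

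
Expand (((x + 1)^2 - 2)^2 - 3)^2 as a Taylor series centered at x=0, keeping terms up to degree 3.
-32·x^3 + 8·x^2 + 16·x + 4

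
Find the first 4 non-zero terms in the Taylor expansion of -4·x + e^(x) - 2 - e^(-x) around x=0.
x^5/60 + x^3/3 - 2·x - 2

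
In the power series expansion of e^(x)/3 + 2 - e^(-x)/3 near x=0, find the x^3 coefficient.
Expand to order 3: e^(x)/3 + 2 - e^(-x)/3 = x^3/9 + 2·x/3 + 2 + O(x^4).
The coefficient of x^3 is 1/9.

Final answer: 1/9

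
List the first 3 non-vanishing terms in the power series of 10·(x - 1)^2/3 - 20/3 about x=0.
10·x^2/3 - 20·x/3 - 10/3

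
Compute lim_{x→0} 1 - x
Direct substitution at x = 0 gives 1.

Final answer: 1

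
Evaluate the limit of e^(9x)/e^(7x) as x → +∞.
This is an ∞/∞ indeterminate form as x → +∞.
Rewrite e^(9x)/e^(7x) = e^((9−7)x) = e^(2x); the exponent coefficient is 2 > 0 so e^(2x) → ∞.
Limit = ∞.

Final answer: ∞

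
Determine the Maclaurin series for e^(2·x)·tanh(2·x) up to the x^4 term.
-8·x^4/3 + 4·x^3/3 + 4·x^2 + 2·x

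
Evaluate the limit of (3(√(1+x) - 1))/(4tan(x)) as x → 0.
Both numerator and denominator → 0 as x → 0; this is a 0/0 indeterminate form.
Expand each to leading order near x = 0: numerator ~ 3·x/2, denominator ~ 4·x.
The limit of the ratio is 3/8.

Final answer: 3/8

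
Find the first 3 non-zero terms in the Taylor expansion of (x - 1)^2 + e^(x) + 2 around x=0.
3·x^2/2 - x + 4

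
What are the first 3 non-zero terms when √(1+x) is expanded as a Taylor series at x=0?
-x^2/8 + x/2 + 1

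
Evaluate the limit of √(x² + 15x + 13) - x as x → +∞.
This is an ∞ − ∞ indeterminate form.
Multiply and divide by the conjugate √(x²+15x + 13) + x; the x² terms cancel, leaving (15x + 13)/(√(x²+15x + 13)+x) → 15/2.
Limit = 15/2.

Final answer: 15/2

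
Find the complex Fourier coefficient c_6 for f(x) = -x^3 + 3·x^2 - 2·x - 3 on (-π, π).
Compute the real Fourier coefficients first: a_6 = 1/3, b_6 = 11/18 + π^2/3.
Then c_6 = (a_6 − i·b_6)/2 = 1/6 - i·π^2/6 - 11·i/36.

Final answer: 1/6 - i·π^2/6 - 11·i/36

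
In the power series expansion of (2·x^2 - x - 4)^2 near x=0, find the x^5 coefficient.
Expand to order 5: (2·x^2 - x - 4)^2 = 4·x^4 - 4·x^3 - 15·x^2 + 8·x + 16 + O(x^6).
The coefficient of x^5 is 0.

Final answer: 0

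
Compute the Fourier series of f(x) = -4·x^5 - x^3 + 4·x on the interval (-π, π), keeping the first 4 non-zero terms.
(-940 - 8·π^4 + 158·π^2)·sin(x) + (-19·π^2 + 49/2 + 4·π^4)·sin(2·x) + (-8·π^4/3 - 68/81 + 142·π^2/27)·sin(3·x) + (-2·π^2 - 5/4 + 2·π^4)·sin(4·x)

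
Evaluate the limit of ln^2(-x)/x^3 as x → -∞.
This is an ∞/∞ indeterminate form as x → -∞.
Compare growth rates of the dominant terms (exponentials ≫ polynomials ≫ logarithms), or apply L'Hôpital's rule; the quotient → 0.
Limit = 0.

Final answer: 0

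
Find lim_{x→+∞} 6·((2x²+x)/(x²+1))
Evaluate the dominant behaviour as x → +∞; each term tends to a finite value or vanishes.
Limit = 12.

Final answer: 12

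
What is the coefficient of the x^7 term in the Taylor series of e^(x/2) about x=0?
Expand to order 7: e^(x/2) = x^7/645120 + x^6/46080 + x^5/3840 + x^4/384 + x^3/48 + x^2/8 + x/2 + 1 + O(x^8).
The coefficient of x^7 is 1/645120.

Final answer: 1/645120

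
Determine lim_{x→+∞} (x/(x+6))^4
As x → +∞: x/(x+6) = 1/(1 + 6/x) → 1, and the 4th power of a limit-1 base also → 1.
Limit = 1.

Final answer: 1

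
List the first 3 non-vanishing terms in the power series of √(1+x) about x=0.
-x^2/8 + x/2 + 1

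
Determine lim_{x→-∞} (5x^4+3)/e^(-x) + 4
The quotient is an ∞/∞ indeterminate form as x → -∞.
Compare growth rates of the dominant terms (exponentials ≫ polynomials ≫ logarithms), or apply L'Hôpital's rule; the quotient → 0.
Adding the constant: 0 + 4 = 4. Limit = 4.

Final answer: 4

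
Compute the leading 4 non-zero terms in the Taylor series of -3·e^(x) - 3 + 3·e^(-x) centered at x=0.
-x^5/20 - x^3 - 6·x - 3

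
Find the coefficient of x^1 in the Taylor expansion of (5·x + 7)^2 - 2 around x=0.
Expand to order 1: (5·x + 7)^2 - 2 = 70·x + 47 + O(x^2).
The coefficient of x^1 is 70.

Final answer: 70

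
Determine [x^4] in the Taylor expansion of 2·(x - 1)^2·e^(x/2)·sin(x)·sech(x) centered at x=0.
Expand to order 4: 2·(x - 1)^2·e^(x/2)·sin(x)·sech(x) = 61·x^4/24 - 13·x^3/12 - 3·x^2 + 2·x + O(x^5).
The coefficient of x^4 is 61/24.

Final answer: 61/24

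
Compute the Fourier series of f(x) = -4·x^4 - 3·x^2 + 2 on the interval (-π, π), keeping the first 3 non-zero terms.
(-180 + 32·π^2)·cos(x) + (9 - 8·π^2)·cos(2·x) - 4·π^4/5 - π^2 + 2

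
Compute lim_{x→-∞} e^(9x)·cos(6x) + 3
Evaluate the dominant behaviour as x → -∞; each term tends to a finite value or vanishes.
Limit = 3.

Final answer: 3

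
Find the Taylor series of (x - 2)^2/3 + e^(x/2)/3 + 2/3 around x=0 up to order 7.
x^7/1935360 + x^6/138240 + x^5/11520 + x^4/1152 + x^3/144 + 3·x^2/8 - 7·x/6 + 7/3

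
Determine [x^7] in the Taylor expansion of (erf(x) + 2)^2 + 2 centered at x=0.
Expand to order 7: (erf(x) + 2)^2 + 2 = -4·x^7/(21·√(π)) + 56·x^6/(45·π) + 4·x^5/(5·√(π)) - 8·x^4/(3·π) - 8·x^3/(3·√(π)) + 4·x^2/π + 8·x/√(π) + 6 + O(x^8).
The coefficient of x^7 is -4/(21·√(π)).

Final answer: -4/(21·√(π))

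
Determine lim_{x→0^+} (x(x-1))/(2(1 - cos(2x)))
Both numerator and denominator → 0 as x → 0^+; this is a 0/0 indeterminate form.
Expand each to leading order near x = 0: numerator ~ -x, denominator ~ 4·x^2.
The limit of the ratio is -∞.

Final answer: -∞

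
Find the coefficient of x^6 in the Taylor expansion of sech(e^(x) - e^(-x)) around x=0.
-148/45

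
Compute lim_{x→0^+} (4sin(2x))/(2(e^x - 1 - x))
Both numerator and denominator → 0 as x → 0^+; this is a 0/0 indeterminate form.
Expand each to leading order near x = 0: numerator ~ 8·x, denominator ~ x^2.
The limit of the ratio is ∞.

Final answer: ∞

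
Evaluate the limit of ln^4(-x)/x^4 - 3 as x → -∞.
The quotient is an ∞/∞ indeterminate form as x → -∞.
Compare growth rates of the dominant terms (exponentials ≫ polynomials ≫ logarithms), or apply L'Hôpital's rule; the quotient → 0.
Adding the constant: 0 - 3 = -3. Limit = -3.

Final answer: -3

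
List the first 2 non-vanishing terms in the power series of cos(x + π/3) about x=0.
-√(3)·x/2 + 1/2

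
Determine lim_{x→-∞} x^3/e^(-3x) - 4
The quotient is an ∞/∞ indeterminate form as x → -∞.
Compare growth rates of the dominant terms (exponentials ≫ polynomials ≫ logarithms), or apply L'Hôpital's rule; the quotient → 0.
Adding the constant: 0 - 4 = -4. Limit = -4.

Final answer: -4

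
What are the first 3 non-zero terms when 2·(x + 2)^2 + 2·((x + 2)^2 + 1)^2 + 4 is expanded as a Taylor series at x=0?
54·x^2 + 88·x + 62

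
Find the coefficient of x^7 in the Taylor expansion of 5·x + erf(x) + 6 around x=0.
Expand to order 7: 5·x + erf(x) + 6 = -x^7/(21·√(π)) + x^5/(5·√(π)) - 2·x^3/(3·√(π)) + x·(2/√(π) + 5) + 6 + O(x^8).
The coefficient of x^7 is -1/(21·√(π)).

Final answer: -1/(21·√(π))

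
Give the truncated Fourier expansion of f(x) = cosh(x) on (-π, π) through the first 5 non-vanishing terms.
-cos(x)·sinh(π)/π + 2·cos(2·x)·sinh(π)/(5·π) - cos(3·x)·sinh(π)/(5·π) + 2·cos(4·x)·sinh(π)/(17·π) + sinh(π)/π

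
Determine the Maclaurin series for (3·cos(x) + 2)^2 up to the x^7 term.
-5·x^6/12 + 7·x^4/2 - 15·x^2 + 25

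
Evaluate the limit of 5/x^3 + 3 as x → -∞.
Evaluate the dominant behaviour as x → -∞; each term tends to a finite value or vanishes.
Limit = 3.

Final answer: 3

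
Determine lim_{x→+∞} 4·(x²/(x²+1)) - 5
Evaluate the dominant behaviour as x → +∞; each term tends to a finite value or vanishes.
Limit = -1.

Final answer: -1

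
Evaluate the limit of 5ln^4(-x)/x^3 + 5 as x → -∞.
The quotient is an ∞/∞ indeterminate form as x → -∞.
Compare growth rates of the dominant terms (exponentials ≫ polynomials ≫ logarithms), or apply L'Hôpital's rule; the quotient → 0.
Adding the constant: 0 + 5 = 5. Limit = 5.

Final answer: 5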